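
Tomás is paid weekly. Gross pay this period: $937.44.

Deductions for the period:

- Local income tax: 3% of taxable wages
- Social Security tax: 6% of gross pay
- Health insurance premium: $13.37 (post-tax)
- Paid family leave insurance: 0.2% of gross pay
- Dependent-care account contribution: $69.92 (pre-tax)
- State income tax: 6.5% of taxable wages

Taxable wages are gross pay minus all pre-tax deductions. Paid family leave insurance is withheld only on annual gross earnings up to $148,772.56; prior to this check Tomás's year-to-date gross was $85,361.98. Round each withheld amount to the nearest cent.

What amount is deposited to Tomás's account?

$713.61

Dependent-care account contribution: $69.92
Taxable wages = $937.44 − $69.92 = $867.52
State income tax: $867.52 × 0.065 = $56.39
Local income tax: $867.52 × 0.03 = $26.03
Social Security tax: $937.44 × 0.06 = $56.25
Paid family leave insurance: cap not yet reached, full $937.44 is subject → $937.44 × 0.002 = $1.87
Health insurance premium: $13.37
Total deductions = $69.92 + $56.39 + $26.03 + $56.25 + $1.87 + $13.37 = $223.83
Net pay = $937.44 − $223.83 = $713.61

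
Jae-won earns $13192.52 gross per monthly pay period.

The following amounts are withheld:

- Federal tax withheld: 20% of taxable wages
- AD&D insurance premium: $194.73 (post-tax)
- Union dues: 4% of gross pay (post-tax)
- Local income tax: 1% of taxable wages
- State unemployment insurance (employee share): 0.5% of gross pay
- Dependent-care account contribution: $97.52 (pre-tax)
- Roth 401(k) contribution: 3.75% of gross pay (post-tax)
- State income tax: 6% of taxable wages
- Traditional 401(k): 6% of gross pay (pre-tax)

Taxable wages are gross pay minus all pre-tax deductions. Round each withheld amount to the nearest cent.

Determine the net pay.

Traditional 401(k): $13192.52 × 0.06 = $791.55
Dependent-care account contribution: $97.52
Pre-tax total = $791.55 + $97.52 = $889.07
Taxable wages = $13192.52 − $889.07 = $12303.45
Local income tax: $12303.45 × 0.01 = $123.03
Federal tax withheld: $12303.45 × 0.2 = $2460.69
State income tax: $12303.45 × 0.06 = $738.21
State unemployment insurance (employee share): $13192.52 × 0.005 = $65.96
AD&D insurance premium: $194.73
Roth 401(k) contribution: $13192.52 × 0.0375 = $494.72
Union dues: $13192.52 × 0.04 = $527.70
Total deductions = $791.55 + $97.52 + $123.03 + $2460.69 + $738.21 + $65.96 + $194.73 + $494.72 + $527.70 = $5494.11
Net pay = $13192.52 − $5494.11 = $7698.41

$7698.41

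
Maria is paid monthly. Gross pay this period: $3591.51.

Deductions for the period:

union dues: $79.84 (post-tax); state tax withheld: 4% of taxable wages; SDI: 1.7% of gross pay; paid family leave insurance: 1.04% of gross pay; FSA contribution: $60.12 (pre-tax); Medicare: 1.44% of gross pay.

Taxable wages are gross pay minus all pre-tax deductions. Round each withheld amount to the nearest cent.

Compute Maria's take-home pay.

FSA contribution: $60.12
Taxable wages = $3591.51 − $60.12 = $3531.39
State tax withheld: $3531.39 × 0.04 = $141.26
Medicare: $3591.51 × 0.0144 = $51.72
Paid family leave insurance: $3591.51 × 0.0104 = $37.35
SDI: $3591.51 × 0.017 = $61.06
Union dues: $79.84
Total deductions = $60.12 + $141.26 + $51.72 + $37.35 + $61.06 + $79.84 = $431.35
Net pay = $3591.51 − $431.35 = $3160.16

$3160.16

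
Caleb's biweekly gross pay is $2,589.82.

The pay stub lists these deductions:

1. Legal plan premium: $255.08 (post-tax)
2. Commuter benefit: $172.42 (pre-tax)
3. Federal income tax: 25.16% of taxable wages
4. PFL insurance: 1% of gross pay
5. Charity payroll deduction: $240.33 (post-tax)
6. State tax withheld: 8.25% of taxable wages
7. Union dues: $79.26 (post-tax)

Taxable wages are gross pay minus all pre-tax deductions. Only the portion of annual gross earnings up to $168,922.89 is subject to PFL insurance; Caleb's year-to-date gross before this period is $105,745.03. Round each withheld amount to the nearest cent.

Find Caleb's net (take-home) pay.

Commuter benefit: $172.42
Taxable wages = $2,589.82 − $172.42 = $2,417.40
Federal income tax: $2,417.40 × 0.2516 = $608.22
State tax withheld: $2,417.40 × 0.0825 = $199.44
PFL insurance: cap not yet reached, full $2,589.82 is subject → $2,589.82 × 0.01 = $25.90
Charity payroll deduction: $240.33
Union dues: $79.26
Legal plan premium: $255.08
Total deductions = $172.42 + $608.22 + $199.44 + $25.90 + $240.33 + $79.26 + $255.08 = $1,580.65
Net pay = $2,589.82 − $1,580.65 = $1,009.17

$1,009.17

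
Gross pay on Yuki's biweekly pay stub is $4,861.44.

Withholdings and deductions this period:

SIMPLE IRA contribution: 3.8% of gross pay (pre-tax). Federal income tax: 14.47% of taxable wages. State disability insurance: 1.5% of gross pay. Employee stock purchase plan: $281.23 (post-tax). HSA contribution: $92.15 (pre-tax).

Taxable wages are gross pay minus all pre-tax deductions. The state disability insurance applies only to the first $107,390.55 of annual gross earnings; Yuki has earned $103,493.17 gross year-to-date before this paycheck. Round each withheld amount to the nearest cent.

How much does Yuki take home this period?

HSA contribution: $92.15
SIMPLE IRA contribution: $4,861.44 × 0.038 = $184.73
Pre-tax total = $92.15 + $184.73 = $276.88
Taxable wages = $4,861.44 − $276.88 = $4,584.56
Federal income tax: $4,584.56 × 0.1447 = $663.39
State disability insurance: only $107,390.55 − $103,493.17 = $3,897.38 of this check is subject → $3,897.38 × 0.015 = $58.46
Employee stock purchase plan: $281.23
Total deductions = $92.15 + $184.73 + $663.39 + $58.46 + $281.23 = $1,279.96
Net pay = $4,861.44 − $1,279.96 = $3,581.48

$3,581.48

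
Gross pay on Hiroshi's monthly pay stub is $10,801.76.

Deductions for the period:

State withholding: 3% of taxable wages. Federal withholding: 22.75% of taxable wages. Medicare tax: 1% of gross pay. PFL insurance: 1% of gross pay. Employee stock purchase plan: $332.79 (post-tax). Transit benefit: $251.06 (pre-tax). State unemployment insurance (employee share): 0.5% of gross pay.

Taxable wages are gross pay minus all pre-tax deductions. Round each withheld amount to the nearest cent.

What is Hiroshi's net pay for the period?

$7,231.06

Transit benefit: $251.06
Taxable wages = $10,801.76 − $251.06 = $10,550.70
Federal withholding: $10,550.70 × 0.2275 = $2,400.28
State withholding: $10,550.70 × 0.03 = $316.52
Medicare tax: $10,801.76 × 0.01 = $108.02
State unemployment insurance (employee share): $10,801.76 × 0.005 = $54.01
PFL insurance: $10,801.76 × 0.01 = $108.02
Employee stock purchase plan: $332.79
Total deductions = $251.06 + $2,400.28 + $316.52 + $108.02 + $54.01 + $108.02 + $332.79 = $3,570.70
Net pay = $10,801.76 − $3,570.70 = $7,231.06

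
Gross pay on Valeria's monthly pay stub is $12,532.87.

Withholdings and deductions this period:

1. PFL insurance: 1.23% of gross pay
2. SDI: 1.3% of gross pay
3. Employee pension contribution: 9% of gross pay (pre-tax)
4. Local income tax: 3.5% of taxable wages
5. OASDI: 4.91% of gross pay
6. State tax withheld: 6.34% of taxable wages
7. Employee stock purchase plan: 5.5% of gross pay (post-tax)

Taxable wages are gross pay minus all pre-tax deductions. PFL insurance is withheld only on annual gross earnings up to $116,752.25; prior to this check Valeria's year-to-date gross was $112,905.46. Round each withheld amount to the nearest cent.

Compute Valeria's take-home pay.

$8,767.75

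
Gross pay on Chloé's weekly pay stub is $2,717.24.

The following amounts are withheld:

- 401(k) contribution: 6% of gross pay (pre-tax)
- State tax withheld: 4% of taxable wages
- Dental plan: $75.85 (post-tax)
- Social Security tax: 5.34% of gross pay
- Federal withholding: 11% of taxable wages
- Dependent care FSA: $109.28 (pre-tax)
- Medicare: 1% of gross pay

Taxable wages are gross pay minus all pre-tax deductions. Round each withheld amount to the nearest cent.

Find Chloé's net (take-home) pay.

401(k) contribution: $2,717.24 × 0.06 = $163.03
Dependent care FSA: $109.28
Pre-tax total = $163.03 + $109.28 = $272.31
Taxable wages = $2,717.24 − $272.31 = $2,444.93
State tax withheld: $2,444.93 × 0.04 = $97.80
Federal withholding: $2,444.93 × 0.11 = $268.94
Social Security tax: $2,717.24 × 0.0534 = $145.10
Medicare: $2,717.24 × 0.01 = $27.17
Dental plan: $75.85
Total deductions = $163.03 + $109.28 + $97.80 + $268.94 + $145.10 + $27.17 + $75.85 = $887.17
Net pay = $2,717.24 − $887.17 = $1,830.07

$1,830.07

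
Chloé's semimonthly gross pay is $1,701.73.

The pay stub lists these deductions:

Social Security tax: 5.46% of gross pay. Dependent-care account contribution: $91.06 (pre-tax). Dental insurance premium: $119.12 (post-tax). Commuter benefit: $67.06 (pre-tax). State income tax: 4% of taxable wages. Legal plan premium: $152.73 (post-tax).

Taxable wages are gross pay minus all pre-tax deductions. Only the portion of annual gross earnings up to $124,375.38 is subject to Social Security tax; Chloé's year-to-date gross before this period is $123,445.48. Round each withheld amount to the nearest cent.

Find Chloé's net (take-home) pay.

Commuter benefit: $67.06
Dependent-care account contribution: $91.06
Pre-tax total = $67.06 + $91.06 = $158.12
Taxable wages = $1,701.73 − $158.12 = $1,543.61
State income tax: $1,543.61 × 0.04 = $61.74
Social Security tax: only $124,375.38 − $123,445.48 = $929.90 of this check is subject → $929.90 × 0.0546 = $50.77
Dental insurance premium: $119.12
Legal plan premium: $152.73
Total deductions = $67.06 + $91.06 + $61.74 + $50.77 + $119.12 + $152.73 = $542.48
Net pay = $1,701.73 − $542.48 = $1,159.25

$1,159.25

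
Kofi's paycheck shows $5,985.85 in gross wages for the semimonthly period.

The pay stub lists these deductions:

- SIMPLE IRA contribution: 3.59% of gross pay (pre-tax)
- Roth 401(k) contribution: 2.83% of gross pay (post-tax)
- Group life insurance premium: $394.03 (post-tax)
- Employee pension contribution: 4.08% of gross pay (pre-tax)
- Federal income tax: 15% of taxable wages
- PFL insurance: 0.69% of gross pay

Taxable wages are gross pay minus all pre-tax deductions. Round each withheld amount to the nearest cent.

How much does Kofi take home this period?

$4,093.00

SIMPLE IRA contribution: $5,985.85 × 0.0359 = $214.89
Employee pension contribution: $5,985.85 × 0.0408 = $244.22
Pre-tax total = $214.89 + $244.22 = $459.11
Taxable wages = $5,985.85 − $459.11 = $5,526.74
Federal income tax: $5,526.74 × 0.15 = $829.01
PFL insurance: $5,985.85 × 0.0069 = $41.30
Group life insurance premium: $394.03
Roth 401(k) contribution: $5,985.85 × 0.0283 = $169.40
Total deductions = $214.89 + $244.22 + $829.01 + $41.30 + $394.03 + $169.40 = $1,892.85
Net pay = $5,985.85 − $1,892.85 = $4,093.00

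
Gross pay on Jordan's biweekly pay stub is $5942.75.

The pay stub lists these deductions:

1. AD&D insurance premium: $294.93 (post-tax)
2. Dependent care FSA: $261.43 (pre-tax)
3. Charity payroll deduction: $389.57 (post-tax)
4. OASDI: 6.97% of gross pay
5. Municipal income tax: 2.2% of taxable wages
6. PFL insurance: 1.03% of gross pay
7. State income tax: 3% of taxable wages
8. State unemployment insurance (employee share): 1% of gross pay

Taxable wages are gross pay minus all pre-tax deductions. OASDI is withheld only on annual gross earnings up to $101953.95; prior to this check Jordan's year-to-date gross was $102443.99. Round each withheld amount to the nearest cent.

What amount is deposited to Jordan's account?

Dependent care FSA: $261.43
Taxable wages = $5942.75 − $261.43 = $5681.32
State income tax: $5681.32 × 0.03 = $170.44
Municipal income tax: $5681.32 × 0.022 = $124.99
OASDI: annual cap $101953.95 already reached (YTD $102443.99), so $0.00
State unemployment insurance (employee share): $5942.75 × 0.01 = $59.43
PFL insurance: $5942.75 × 0.0103 = $61.21
AD&D insurance premium: $294.93
Charity payroll deduction: $389.57
Total deductions = $261.43 + $170.44 + $124.99 + $0.00 + $59.43 + $61.21 + $294.93 + $389.57 = $1362.00
Net pay = $5942.75 − $1362.00 = $4580.75

$4580.75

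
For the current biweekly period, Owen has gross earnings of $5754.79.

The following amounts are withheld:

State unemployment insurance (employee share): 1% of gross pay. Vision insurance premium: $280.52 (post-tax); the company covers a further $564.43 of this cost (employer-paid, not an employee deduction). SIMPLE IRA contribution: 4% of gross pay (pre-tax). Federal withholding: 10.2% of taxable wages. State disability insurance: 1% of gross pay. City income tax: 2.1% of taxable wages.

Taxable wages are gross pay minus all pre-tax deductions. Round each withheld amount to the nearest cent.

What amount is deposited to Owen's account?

SIMPLE IRA contribution: $5754.79 × 0.04 = $230.19
Taxable wages = $5754.79 − $230.19 = $5524.60
City income tax: $5524.60 × 0.021 = $116.02
Federal withholding: $5524.60 × 0.102 = $563.51
State unemployment insurance (employee share): $5754.79 × 0.01 = $57.55
State disability insurance: $5754.79 × 0.01 = $57.55
Vision insurance premium: $280.52
(Employer's $564.43 toward vision insurance premium is not withheld from the employee.)
Total deductions = $230.19 + $116.02 + $563.51 + $57.55 + $57.55 + $280.52 = $1305.34
Net pay = $5754.79 − $1305.34 = $4449.45

$4449.45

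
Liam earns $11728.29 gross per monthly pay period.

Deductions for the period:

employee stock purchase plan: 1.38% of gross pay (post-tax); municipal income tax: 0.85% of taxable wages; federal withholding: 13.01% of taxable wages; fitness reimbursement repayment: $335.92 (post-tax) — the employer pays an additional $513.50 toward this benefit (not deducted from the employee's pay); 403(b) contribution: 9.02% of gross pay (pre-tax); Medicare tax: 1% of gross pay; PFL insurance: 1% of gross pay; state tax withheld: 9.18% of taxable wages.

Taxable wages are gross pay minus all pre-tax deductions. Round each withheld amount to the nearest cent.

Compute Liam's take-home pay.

403(b) contribution: $11728.29 × 0.0902 = $1057.89
Taxable wages = $11728.29 − $1057.89 = $10670.40
Federal withholding: $10670.40 × 0.1301 = $1388.22
Municipal income tax: $10670.40 × 0.0085 = $90.70
State tax withheld: $10670.40 × 0.0918 = $979.54
PFL insurance: $11728.29 × 0.01 = $117.28
Medicare tax: $11728.29 × 0.01 = $117.28
Employee stock purchase plan: $11728.29 × 0.0138 = $161.85
Fitness reimbursement repayment: $335.92
(Employer's $513.50 toward fitness reimbursement repayment is not withheld from the employee.)
Total deductions = $1057.89 + $1388.22 + $90.70 + $979.54 + $117.28 + $117.28 + $161.85 + $335.92 = $4248.68
Net pay = $11728.29 − $4248.68 = $7479.61

$7479.61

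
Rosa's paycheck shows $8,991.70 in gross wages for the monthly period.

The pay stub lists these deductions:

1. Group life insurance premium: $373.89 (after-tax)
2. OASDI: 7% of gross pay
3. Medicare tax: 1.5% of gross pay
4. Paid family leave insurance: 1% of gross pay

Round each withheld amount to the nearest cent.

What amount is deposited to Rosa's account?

$7,763.59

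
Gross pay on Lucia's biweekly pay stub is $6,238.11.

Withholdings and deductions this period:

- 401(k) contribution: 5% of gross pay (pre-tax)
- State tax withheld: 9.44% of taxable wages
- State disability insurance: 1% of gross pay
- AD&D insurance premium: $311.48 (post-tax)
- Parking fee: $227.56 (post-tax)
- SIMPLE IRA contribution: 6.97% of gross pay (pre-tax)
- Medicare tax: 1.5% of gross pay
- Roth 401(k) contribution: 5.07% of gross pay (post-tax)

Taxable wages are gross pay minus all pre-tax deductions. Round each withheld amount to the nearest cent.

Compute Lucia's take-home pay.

$3,961.75

401(k) contribution: $6,238.11 × 0.05 = $311.91
SIMPLE IRA contribution: $6,238.11 × 0.0697 = $434.80
Pre-tax total = $311.91 + $434.80 = $746.71
Taxable wages = $6,238.11 − $746.71 = $5,491.40
State tax withheld: $5,491.40 × 0.0944 = $518.39
State disability insurance: $6,238.11 × 0.01 = $62.38
Medicare tax: $6,238.11 × 0.015 = $93.57
Roth 401(k) contribution: $6,238.11 × 0.0507 = $316.27
AD&D insurance premium: $311.48
Parking fee: $227.56
Total deductions = $311.91 + $434.80 + $518.39 + $62.38 + $93.57 + $316.27 + $311.48 + $227.56 = $2,276.36
Net pay = $6,238.11 − $2,276.36 = $3,961.75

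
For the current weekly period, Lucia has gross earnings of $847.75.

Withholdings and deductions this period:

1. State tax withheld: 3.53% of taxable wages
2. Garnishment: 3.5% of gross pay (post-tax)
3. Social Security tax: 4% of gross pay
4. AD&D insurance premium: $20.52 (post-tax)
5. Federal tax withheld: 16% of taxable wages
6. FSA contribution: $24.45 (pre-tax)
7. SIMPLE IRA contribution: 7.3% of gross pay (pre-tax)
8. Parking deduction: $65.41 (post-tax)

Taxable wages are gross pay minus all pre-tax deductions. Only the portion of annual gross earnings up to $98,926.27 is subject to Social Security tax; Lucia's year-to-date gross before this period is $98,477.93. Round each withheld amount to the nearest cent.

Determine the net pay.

$479.17

FSA contribution: $24.45
SIMPLE IRA contribution: $847.75 × 0.073 = $61.89
Pre-tax total = $24.45 + $61.89 = $86.34
Taxable wages = $847.75 − $86.34 = $761.41
State tax withheld: $761.41 × 0.0353 = $26.88
Federal tax withheld: $761.41 × 0.16 = $121.83
Social Security tax: only $98,926.27 − $98,477.93 = $448.34 of this check is subject → $448.34 × 0.04 = $17.93
AD&D insurance premium: $20.52
Garnishment: $847.75 × 0.035 = $29.67
Parking deduction: $65.41
Total deductions = $24.45 + $61.89 + $26.88 + $121.83 + $17.93 + $20.52 + $29.67 + $65.41 = $368.58
Net pay = $847.75 − $368.58 = $479.17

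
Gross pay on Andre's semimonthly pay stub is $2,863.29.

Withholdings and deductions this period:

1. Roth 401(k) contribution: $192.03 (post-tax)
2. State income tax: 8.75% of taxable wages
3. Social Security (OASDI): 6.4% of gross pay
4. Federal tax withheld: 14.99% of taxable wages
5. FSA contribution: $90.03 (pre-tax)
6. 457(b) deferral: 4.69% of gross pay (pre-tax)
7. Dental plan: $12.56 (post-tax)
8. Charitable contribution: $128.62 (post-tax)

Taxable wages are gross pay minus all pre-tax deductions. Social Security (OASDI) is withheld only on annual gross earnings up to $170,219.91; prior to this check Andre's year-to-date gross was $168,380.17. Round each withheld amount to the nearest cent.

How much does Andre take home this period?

$1,561.53

457(b) deferral: $2,863.29 × 0.0469 = $134.29
FSA contribution: $90.03
Pre-tax total = $134.29 + $90.03 = $224.32
Taxable wages = $2,863.29 − $224.32 = $2,638.97
State income tax: $2,638.97 × 0.0875 = $230.91
Federal tax withheld: $2,638.97 × 0.1499 = $395.58
Social Security (OASDI): only $170,219.91 − $168,380.17 = $1,839.74 of this check is subject → $1,839.74 × 0.064 = $117.74
Roth 401(k) contribution: $192.03
Charitable contribution: $128.62
Dental plan: $12.56
Total deductions = $134.29 + $90.03 + $230.91 + $395.58 + $117.74 + $192.03 + $128.62 + $12.56 = $1,301.76
Net pay = $2,863.29 − $1,301.76 = $1,561.53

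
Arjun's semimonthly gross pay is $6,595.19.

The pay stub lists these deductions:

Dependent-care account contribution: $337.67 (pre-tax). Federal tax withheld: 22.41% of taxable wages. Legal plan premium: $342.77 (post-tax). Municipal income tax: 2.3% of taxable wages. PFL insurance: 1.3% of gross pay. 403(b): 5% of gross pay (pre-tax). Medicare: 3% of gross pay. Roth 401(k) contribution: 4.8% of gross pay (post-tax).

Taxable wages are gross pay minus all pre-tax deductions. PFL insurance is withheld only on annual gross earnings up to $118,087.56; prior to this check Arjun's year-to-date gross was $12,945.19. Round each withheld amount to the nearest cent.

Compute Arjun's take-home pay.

403(b): $6,595.19 × 0.05 = $329.76
Dependent-care account contribution: $337.67
Pre-tax total = $329.76 + $337.67 = $667.43
Taxable wages = $6,595.19 − $667.43 = $5,927.76
Municipal income tax: $5,927.76 × 0.023 = $136.34
Federal tax withheld: $5,927.76 × 0.2241 = $1,328.41
Medicare: $6,595.19 × 0.03 = $197.86
PFL insurance: cap not yet reached, full $6,595.19 is subject → $6,595.19 × 0.013 = $85.74
Roth 401(k) contribution: $6,595.19 × 0.048 = $316.57
Legal plan premium: $342.77
Total deductions = $329.76 + $337.67 + $136.34 + $1,328.41 + $197.86 + $85.74 + $316.57 + $342.77 = $3,075.12
Net pay = $6,595.19 − $3,075.12 = $3,520.07

$3,520.07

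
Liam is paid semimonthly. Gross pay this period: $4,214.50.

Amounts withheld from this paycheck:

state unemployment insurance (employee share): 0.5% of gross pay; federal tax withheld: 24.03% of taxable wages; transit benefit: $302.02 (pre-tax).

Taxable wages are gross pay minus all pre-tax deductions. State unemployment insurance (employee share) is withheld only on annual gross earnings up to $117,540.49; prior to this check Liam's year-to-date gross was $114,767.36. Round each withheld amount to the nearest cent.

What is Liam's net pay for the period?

$2,958.44

Transit benefit: $302.02
Taxable wages = $4,214.50 − $302.02 = $3,912.48
Federal tax withheld: $3,912.48 × 0.2403 = $940.17
State unemployment insurance (employee share): only $117,540.49 − $114,767.36 = $2,773.13 of this check is subject → $2,773.13 × 0.005 = $13.87
Total deductions = $302.02 + $940.17 + $13.87 = $1,256.06
Net pay = $4,214.50 − $1,256.06 = $2,958.44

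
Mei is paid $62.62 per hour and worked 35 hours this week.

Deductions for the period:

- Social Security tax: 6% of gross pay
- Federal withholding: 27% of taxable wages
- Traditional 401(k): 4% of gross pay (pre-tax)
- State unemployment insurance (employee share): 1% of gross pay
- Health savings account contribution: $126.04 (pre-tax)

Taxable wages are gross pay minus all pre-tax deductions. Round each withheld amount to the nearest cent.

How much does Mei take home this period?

$1,290.51

Gross pay: 35 × $62.62 = $2,191.70
Traditional 401(k): $2,191.70 × 0.04 = $87.67
Health savings account contribution: $126.04
Pre-tax total = $87.67 + $126.04 = $213.71
Taxable wages = $2,191.70 − $213.71 = $1,977.99
Federal withholding: $1,977.99 × 0.27 = $534.06
State unemployment insurance (employee share): $2,191.70 × 0.01 = $21.92
Social Security tax: $2,191.70 × 0.06 = $131.50
Total deductions = $87.67 + $126.04 + $534.06 + $21.92 + $131.50 = $901.19
Net pay = $2,191.70 − $901.19 = $1,290.51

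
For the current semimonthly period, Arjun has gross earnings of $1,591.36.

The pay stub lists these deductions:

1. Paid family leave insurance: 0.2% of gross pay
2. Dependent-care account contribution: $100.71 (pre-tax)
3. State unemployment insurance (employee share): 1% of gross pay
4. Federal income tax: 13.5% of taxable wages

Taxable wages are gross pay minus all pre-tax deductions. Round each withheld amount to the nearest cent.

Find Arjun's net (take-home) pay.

$1,270.32

Dependent-care account contribution: $100.71
Taxable wages = $1,591.36 − $100.71 = $1,490.65
Federal income tax: $1,490.65 × 0.135 = $201.24
Paid family leave insurance: $1,591.36 × 0.002 = $3.18
State unemployment insurance (employee share): $1,591.36 × 0.01 = $15.91
Total deductions = $100.71 + $201.24 + $3.18 + $15.91 = $321.04
Net pay = $1,591.36 − $321.04 = $1,270.32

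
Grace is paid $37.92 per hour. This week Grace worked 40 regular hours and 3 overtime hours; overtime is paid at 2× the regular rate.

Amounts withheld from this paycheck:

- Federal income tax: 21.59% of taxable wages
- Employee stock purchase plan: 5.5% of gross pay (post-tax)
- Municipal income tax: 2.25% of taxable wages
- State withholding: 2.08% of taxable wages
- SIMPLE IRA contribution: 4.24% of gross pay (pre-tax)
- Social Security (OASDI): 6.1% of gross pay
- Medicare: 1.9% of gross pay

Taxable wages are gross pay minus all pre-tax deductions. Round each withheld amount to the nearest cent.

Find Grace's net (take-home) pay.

$1,001.93

Regular pay: 40 × $37.92 = $1,516.80
Overtime pay: 3 × $37.92 × 2 = $227.52
Gross pay = $1,516.80 + $227.52 = $1,744.32
SIMPLE IRA contribution: $1,744.32 × 0.0424 = $73.96
Taxable wages = $1,744.32 − $73.96 = $1,670.36
State withholding: $1,670.36 × 0.0208 = $34.74
Federal income tax: $1,670.36 × 0.2159 = $360.63
Municipal income tax: $1,670.36 × 0.0225 = $37.58
Social Security (OASDI): $1,744.32 × 0.061 = $106.40
Medicare: $1,744.32 × 0.019 = $33.14
Employee stock purchase plan: $1,744.32 × 0.055 = $95.94
Total deductions = $73.96 + $34.74 + $360.63 + $37.58 + $106.40 + $33.14 + $95.94 = $742.39
Net pay = $1,744.32 − $742.39 = $1,001.93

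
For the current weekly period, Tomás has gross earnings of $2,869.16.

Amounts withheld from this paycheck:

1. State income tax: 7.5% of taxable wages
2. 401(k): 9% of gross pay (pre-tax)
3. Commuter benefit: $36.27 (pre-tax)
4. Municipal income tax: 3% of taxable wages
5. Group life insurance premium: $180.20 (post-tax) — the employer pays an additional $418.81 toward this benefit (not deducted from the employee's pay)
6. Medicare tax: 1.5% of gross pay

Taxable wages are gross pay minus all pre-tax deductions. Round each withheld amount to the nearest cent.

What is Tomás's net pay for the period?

$2,081.09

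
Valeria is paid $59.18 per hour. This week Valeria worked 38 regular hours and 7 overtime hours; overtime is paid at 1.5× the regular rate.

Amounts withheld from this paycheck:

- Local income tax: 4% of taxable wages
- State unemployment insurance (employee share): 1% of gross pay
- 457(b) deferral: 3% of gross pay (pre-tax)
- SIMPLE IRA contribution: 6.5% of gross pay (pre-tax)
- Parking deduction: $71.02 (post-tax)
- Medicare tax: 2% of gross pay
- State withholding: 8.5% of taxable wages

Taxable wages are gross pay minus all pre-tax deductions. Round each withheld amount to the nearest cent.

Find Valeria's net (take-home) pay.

Regular pay: 38 × $59.18 = $2248.84
Overtime pay: 7 × $59.18 × 1.5 = $621.39
Gross pay = $2248.84 + $621.39 = $2870.23
SIMPLE IRA contribution: $2870.23 × 0.065 = $186.56
457(b) deferral: $2870.23 × 0.03 = $86.11
Pre-tax total = $186.56 + $86.11 = $272.67
Taxable wages = $2870.23 − $272.67 = $2597.56
State withholding: $2597.56 × 0.085 = $220.79
Local income tax: $2597.56 × 0.04 = $103.90
State unemployment insurance (employee share): $2870.23 × 0.01 = $28.70
Medicare tax: $2870.23 × 0.02 = $57.40
Parking deduction: $71.02
Total deductions = $186.56 + $86.11 + $220.79 + $103.90 + $28.70 + $57.40 + $71.02 = $754.48
Net pay = $2870.23 − $754.48 = $2115.75

$2115.75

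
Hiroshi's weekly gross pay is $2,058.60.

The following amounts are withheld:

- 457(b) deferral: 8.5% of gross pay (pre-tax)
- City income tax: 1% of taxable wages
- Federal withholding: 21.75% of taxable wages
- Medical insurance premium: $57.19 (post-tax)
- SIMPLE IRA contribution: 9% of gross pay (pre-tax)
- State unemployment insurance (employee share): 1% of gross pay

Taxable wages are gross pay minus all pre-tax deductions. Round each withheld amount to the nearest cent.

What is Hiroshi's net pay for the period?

$1,234.20

SIMPLE IRA contribution: $2,058.60 × 0.09 = $185.27
457(b) deferral: $2,058.60 × 0.085 = $174.98
Pre-tax total = $185.27 + $174.98 = $360.25
Taxable wages = $2,058.60 − $360.25 = $1,698.35
Federal withholding: $1,698.35 × 0.2175 = $369.39
City income tax: $1,698.35 × 0.01 = $16.98
State unemployment insurance (employee share): $2,058.60 × 0.01 = $20.59
Medical insurance premium: $57.19
Total deductions = $185.27 + $174.98 + $369.39 + $16.98 + $20.59 + $57.19 = $824.40
Net pay = $2,058.60 − $824.40 = $1,234.20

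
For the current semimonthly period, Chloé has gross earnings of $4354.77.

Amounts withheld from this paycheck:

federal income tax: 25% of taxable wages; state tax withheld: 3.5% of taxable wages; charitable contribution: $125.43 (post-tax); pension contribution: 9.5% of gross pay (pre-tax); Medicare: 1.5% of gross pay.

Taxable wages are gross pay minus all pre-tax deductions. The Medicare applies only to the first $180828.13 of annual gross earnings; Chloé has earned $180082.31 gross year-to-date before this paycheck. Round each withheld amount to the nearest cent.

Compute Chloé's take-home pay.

$2681.24

Pension contribution: $4354.77 × 0.095 = $413.70
Taxable wages = $4354.77 − $413.70 = $3941.07
State tax withheld: $3941.07 × 0.035 = $137.94
Federal income tax: $3941.07 × 0.25 = $985.27
Medicare: only $180828.13 − $180082.31 = $745.82 of this check is subject → $745.82 × 0.015 = $11.19
Charitable contribution: $125.43
Total deductions = $413.70 + $137.94 + $985.27 + $11.19 + $125.43 = $1673.53
Net pay = $4354.77 − $1673.53 = $2681.24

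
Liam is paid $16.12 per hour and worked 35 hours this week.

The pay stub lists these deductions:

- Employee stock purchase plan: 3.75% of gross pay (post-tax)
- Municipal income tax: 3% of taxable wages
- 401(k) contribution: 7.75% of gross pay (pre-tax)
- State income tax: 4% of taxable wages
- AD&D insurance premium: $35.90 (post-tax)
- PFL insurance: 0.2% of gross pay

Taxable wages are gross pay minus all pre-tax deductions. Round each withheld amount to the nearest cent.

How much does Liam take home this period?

$425.85

Gross pay: 35 × $16.12 = $564.20
401(k) contribution: $564.20 × 0.0775 = $43.73
Taxable wages = $564.20 − $43.73 = $520.47
State income tax: $520.47 × 0.04 = $20.82
Municipal income tax: $520.47 × 0.03 = $15.61
PFL insurance: $564.20 × 0.002 = $1.13
Employee stock purchase plan: $564.20 × 0.0375 = $21.16
AD&D insurance premium: $35.90
Total deductions = $43.73 + $20.82 + $15.61 + $1.13 + $21.16 + $35.90 = $138.35
Net pay = $564.20 − $138.35 = $425.85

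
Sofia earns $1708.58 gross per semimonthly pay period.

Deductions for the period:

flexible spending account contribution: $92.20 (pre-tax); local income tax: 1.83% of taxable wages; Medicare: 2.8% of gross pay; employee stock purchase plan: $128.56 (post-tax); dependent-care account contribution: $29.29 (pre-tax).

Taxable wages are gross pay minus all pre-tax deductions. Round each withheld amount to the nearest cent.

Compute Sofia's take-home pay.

$1381.65

Flexible spending account contribution: $92.20
Dependent-care account contribution: $29.29
Pre-tax total = $92.20 + $29.29 = $121.49
Taxable wages = $1708.58 − $121.49 = $1587.09
Local income tax: $1587.09 × 0.0183 = $29.04
Medicare: $1708.58 × 0.028 = $47.84
Employee stock purchase plan: $128.56
Total deductions = $92.20 + $29.29 + $29.04 + $47.84 + $128.56 = $326.93
Net pay = $1708.58 − $326.93 = $1381.65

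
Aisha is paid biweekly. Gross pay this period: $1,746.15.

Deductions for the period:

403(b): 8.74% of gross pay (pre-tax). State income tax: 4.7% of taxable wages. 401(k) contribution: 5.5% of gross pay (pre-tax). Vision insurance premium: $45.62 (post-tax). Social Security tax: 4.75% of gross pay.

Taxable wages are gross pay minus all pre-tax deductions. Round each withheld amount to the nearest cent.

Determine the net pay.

$1,298.56

401(k) contribution: $1,746.15 × 0.055 = $96.04
403(b): $1,746.15 × 0.0874 = $152.61
Pre-tax total = $96.04 + $152.61 = $248.65
Taxable wages = $1,746.15 − $248.65 = $1,497.50
State income tax: $1,497.50 × 0.047 = $70.38
Social Security tax: $1,746.15 × 0.0475 = $82.94
Vision insurance premium: $45.62
Total deductions = $96.04 + $152.61 + $70.38 + $82.94 + $45.62 = $447.59
Net pay = $1,746.15 − $447.59 = $1,298.56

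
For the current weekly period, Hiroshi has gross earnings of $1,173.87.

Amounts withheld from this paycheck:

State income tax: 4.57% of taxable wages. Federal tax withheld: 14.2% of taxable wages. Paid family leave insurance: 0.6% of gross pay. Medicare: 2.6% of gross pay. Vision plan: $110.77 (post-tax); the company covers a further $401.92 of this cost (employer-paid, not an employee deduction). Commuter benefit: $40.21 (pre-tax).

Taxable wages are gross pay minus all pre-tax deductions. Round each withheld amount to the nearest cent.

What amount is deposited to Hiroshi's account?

$772.54

Commuter benefit: $40.21
Taxable wages = $1,173.87 − $40.21 = $1,133.66
State income tax: $1,133.66 × 0.0457 = $51.81
Federal tax withheld: $1,133.66 × 0.142 = $160.98
Paid family leave insurance: $1,173.87 × 0.006 = $7.04
Medicare: $1,173.87 × 0.026 = $30.52
Vision plan: $110.77
(Employer's $401.92 toward vision plan is not withheld from the employee.)
Total deductions = $40.21 + $51.81 + $160.98 + $7.04 + $30.52 + $110.77 = $401.33
Net pay = $1,173.87 − $401.33 = $772.54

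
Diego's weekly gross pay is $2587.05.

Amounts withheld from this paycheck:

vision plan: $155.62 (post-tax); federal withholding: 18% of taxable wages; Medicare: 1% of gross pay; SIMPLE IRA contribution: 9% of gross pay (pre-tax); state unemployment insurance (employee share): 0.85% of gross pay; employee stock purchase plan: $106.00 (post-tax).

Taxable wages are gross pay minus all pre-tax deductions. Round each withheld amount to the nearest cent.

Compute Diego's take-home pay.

$1620.98

SIMPLE IRA contribution: $2587.05 × 0.09 = $232.83
Taxable wages = $2587.05 − $232.83 = $2354.22
Federal withholding: $2354.22 × 0.18 = $423.76
State unemployment insurance (employee share): $2587.05 × 0.0085 = $21.99
Medicare: $2587.05 × 0.01 = $25.87
Vision plan: $155.62
Employee stock purchase plan: $106.00
Total deductions = $232.83 + $423.76 + $21.99 + $25.87 + $155.62 + $106.00 = $966.07
Net pay = $2587.05 − $966.07 = $1620.98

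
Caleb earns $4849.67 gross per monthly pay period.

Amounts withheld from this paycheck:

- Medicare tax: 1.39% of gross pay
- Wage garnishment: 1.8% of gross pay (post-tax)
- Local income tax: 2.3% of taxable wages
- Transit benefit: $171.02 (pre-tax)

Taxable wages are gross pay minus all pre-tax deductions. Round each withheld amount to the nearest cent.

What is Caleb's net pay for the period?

$4416.34

Transit benefit: $171.02
Taxable wages = $4849.67 − $171.02 = $4678.65
Local income tax: $4678.65 × 0.023 = $107.61
Medicare tax: $4849.67 × 0.0139 = $67.41
Wage garnishment: $4849.67 × 0.018 = $87.29
Total deductions = $171.02 + $107.61 + $67.41 + $87.29 = $433.33
Net pay = $4849.67 − $433.33 = $4416.34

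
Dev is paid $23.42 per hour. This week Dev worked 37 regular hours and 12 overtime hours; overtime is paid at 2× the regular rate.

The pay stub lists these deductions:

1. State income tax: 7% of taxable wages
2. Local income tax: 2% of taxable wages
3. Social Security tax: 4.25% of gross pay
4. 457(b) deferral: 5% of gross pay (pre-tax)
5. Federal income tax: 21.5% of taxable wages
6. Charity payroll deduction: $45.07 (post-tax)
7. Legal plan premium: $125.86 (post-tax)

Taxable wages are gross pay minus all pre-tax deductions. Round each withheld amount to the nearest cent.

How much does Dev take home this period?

$711.60

Regular pay: 37 × $23.42 = $866.54
Overtime pay: 12 × $23.42 × 2 = $562.08
Gross pay = $866.54 + $562.08 = $1,428.62
457(b) deferral: $1,428.62 × 0.05 = $71.43
Taxable wages = $1,428.62 − $71.43 = $1,357.19
State income tax: $1,357.19 × 0.07 = $95.00
Local income tax: $1,357.19 × 0.02 = $27.14
Federal income tax: $1,357.19 × 0.215 = $291.80
Social Security tax: $1,428.62 × 0.0425 = $60.72
Legal plan premium: $125.86
Charity payroll deduction: $45.07
Total deductions = $71.43 + $95.00 + $27.14 + $291.80 + $60.72 + $125.86 + $45.07 = $717.02
Net pay = $1,428.62 − $717.02 = $711.60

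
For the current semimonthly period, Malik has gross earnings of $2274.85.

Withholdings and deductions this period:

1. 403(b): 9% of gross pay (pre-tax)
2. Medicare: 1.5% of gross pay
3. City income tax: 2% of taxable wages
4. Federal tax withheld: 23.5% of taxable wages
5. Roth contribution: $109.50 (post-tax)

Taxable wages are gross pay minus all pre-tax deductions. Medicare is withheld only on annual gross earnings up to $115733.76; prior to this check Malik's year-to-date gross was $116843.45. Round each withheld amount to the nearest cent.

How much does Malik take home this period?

$1432.73

403(b): $2274.85 × 0.09 = $204.74
Taxable wages = $2274.85 − $204.74 = $2070.11
Federal tax withheld: $2070.11 × 0.235 = $486.48
City income tax: $2070.11 × 0.02 = $41.40
Medicare: annual cap $115733.76 already reached (YTD $116843.45), so $0.00
Roth contribution: $109.50
Total deductions = $204.74 + $486.48 + $41.40 + $0.00 + $109.50 = $842.12
Net pay = $2274.85 − $842.12 = $1432.73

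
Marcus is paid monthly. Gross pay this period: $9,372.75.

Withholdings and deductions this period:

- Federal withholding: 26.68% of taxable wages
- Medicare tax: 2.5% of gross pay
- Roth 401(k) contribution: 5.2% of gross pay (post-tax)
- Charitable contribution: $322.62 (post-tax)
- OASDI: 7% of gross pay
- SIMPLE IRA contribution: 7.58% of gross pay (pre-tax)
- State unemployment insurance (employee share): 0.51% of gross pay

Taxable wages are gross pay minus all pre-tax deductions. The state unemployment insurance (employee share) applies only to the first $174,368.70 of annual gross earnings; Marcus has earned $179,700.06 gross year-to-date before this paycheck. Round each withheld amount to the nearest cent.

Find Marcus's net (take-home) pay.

SIMPLE IRA contribution: $9,372.75 × 0.0758 = $710.45
Taxable wages = $9,372.75 − $710.45 = $8,662.30
Federal withholding: $8,662.30 × 0.2668 = $2,311.10
State unemployment insurance (employee share): annual cap $174,368.70 already reached (YTD $179,700.06), so $0.00
OASDI: $9,372.75 × 0.07 = $656.09
Medicare tax: $9,372.75 × 0.025 = $234.32
Charitable contribution: $322.62
Roth 401(k) contribution: $9,372.75 × 0.052 = $487.38
Total deductions = $710.45 + $2,311.10 + $0.00 + $656.09 + $234.32 + $322.62 + $487.38 = $4,721.96
Net pay = $9,372.75 − $4,721.96 = $4,650.79

$4,650.79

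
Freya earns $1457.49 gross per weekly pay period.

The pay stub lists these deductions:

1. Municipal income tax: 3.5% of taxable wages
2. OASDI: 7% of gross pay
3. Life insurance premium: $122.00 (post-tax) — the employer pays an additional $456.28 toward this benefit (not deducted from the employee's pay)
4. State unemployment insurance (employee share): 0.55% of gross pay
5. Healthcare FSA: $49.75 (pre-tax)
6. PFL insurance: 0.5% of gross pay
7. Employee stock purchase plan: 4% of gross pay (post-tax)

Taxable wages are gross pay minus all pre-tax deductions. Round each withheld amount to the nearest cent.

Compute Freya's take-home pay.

$1060.84

Healthcare FSA: $49.75
Taxable wages = $1457.49 − $49.75 = $1407.74
Municipal income tax: $1407.74 × 0.035 = $49.27
PFL insurance: $1457.49 × 0.005 = $7.29
State unemployment insurance (employee share): $1457.49 × 0.0055 = $8.02
OASDI: $1457.49 × 0.07 = $102.02
Life insurance premium: $122.00
Employee stock purchase plan: $1457.49 × 0.04 = $58.30
(Employer's $456.28 toward life insurance premium is not withheld from the employee.)
Total deductions = $49.75 + $49.27 + $7.29 + $8.02 + $102.02 + $122.00 + $58.30 = $396.65
Net pay = $1457.49 − $396.65 = $1060.84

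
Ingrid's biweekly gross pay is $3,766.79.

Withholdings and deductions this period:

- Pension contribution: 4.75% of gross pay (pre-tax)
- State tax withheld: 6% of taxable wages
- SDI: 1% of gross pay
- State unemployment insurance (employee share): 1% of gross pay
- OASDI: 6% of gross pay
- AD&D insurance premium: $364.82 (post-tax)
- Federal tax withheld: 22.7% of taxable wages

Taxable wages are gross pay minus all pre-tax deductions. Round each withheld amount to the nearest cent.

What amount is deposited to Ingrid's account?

Pension contribution: $3,766.79 × 0.0475 = $178.92
Taxable wages = $3,766.79 − $178.92 = $3,587.87
Federal tax withheld: $3,587.87 × 0.227 = $814.45
State tax withheld: $3,587.87 × 0.06 = $215.27
SDI: $3,766.79 × 0.01 = $37.67
State unemployment insurance (employee share): $3,766.79 × 0.01 = $37.67
OASDI: $3,766.79 × 0.06 = $226.01
AD&D insurance premium: $364.82
Total deductions = $178.92 + $814.45 + $215.27 + $37.67 + $37.67 + $226.01 + $364.82 = $1,874.81
Net pay = $3,766.79 − $1,874.81 = $1,891.98

$1,891.98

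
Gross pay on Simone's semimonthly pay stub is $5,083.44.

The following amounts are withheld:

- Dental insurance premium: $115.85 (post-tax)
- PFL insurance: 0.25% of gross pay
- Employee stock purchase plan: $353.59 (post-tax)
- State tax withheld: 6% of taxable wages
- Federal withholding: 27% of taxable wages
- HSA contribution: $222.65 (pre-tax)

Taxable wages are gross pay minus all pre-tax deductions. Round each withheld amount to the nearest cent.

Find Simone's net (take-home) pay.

HSA contribution: $222.65
Taxable wages = $5,083.44 − $222.65 = $4,860.79
State tax withheld: $4,860.79 × 0.06 = $291.65
Federal withholding: $4,860.79 × 0.27 = $1,312.41
PFL insurance: $5,083.44 × 0.0025 = $12.71
Employee stock purchase plan: $353.59
Dental insurance premium: $115.85
Total deductions = $222.65 + $291.65 + $1,312.41 + $12.71 + $353.59 + $115.85 = $2,308.86
Net pay = $5,083.44 − $2,308.86 = $2,774.58

$2,774.58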